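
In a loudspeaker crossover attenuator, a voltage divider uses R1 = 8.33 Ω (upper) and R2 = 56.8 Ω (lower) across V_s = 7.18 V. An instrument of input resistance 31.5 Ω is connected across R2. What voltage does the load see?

R2 ‖ R_L = (56.8 × 31.5)/(56.8 + 31.5) = 20.26 Ω.
Voltage divider with the loaded lower leg: V_out = 7.18 × 20.26/(8.33 + 20.26) = 7.18 × 0.7087 = 5.088 V.
(Unloaded it would be 6.26 V; the load pulls it down.)

V_out ≈ 5.09 V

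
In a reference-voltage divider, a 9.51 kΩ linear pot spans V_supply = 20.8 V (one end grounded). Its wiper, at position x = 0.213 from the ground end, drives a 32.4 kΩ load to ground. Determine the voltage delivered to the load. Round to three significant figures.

V_out ≈ 4.22 V

Lower segment x·R_p = 2.026 kΩ; upper segment (1−x)·R_p = 7.484 kΩ.
(x·R_p) ‖ R_L = 1.906 kΩ.
Loaded-divider output: V_out = 20.8 × 0.2030 = 4.223 V.
(Unloaded: V_out = x·V_supply = 4.43 V.)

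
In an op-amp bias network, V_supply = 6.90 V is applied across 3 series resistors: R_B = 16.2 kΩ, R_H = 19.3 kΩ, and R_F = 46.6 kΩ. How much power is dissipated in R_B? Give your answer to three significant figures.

The common current is I = 6.90/82.10 = 0.08404 mA.
V(R_B) = I·R = 1.362 V; P = V·I = 1.362 × 0.08404 = 0.1144 mW.

P ≈ 0.114 mW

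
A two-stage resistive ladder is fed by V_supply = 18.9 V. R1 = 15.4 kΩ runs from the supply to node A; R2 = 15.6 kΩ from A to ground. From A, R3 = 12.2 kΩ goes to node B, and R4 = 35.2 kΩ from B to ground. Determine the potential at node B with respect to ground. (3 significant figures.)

V_B ≈ 6.07 V

Node A sees R2 in parallel with the series input of stage 2, R3 + R4 = 47.40 kΩ.
R2 ‖ (R3+R4) = 11.74 kΩ.
V_A = 18.9 × 11.74/(15.4 + 11.74) = 8.174 V.
V_B = V_A × 0.7426 = 6.070 V.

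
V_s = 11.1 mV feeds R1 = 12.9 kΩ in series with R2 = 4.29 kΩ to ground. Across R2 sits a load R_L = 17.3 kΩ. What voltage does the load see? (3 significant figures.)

V_out ≈ 2.34 mV

First combine the lower leg with the load: R2 ‖ R_L = 3.438 kΩ.
Voltage divider with the loaded lower leg: V_out = 11.1 × 3.438/(12.9 + 3.438) = 11.1 × 0.2104 = 2.336 mV.
(Unloaded it would be 2.77 mV; the load pulls it down.)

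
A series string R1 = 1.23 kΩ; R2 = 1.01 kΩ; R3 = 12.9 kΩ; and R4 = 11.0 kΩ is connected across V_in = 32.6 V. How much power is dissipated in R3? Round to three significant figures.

The common current is I = 32.6/26.14 = 1.247 mA.
P = I²R = 1.555 × 12.9 = 20.06 mW.

P ≈ 20.1 mW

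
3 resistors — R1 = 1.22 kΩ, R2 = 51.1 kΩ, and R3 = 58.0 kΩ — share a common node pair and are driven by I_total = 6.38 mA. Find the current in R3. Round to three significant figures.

ΣG = 1/1.22 + 1/51.1 + 1/58.0 = 0.8565.
Current divider: I(R3) = I_total · G_k/ΣG = 6.38 × (0.01724/0.8565) = 6.38 × 0.02013 = 0.1284 mA.

I ≈ 0.128 mA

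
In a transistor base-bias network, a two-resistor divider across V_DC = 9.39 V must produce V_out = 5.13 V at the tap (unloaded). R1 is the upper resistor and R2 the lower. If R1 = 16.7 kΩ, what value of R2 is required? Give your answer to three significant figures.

V_out/V_DC = R2/(R1+R2) = 0.5463.
Rearranging, R2 = R1·k/(1−k) = 16.7 × 1.204 = 20.11 kΩ.

R2 ≈ 20.1 kΩ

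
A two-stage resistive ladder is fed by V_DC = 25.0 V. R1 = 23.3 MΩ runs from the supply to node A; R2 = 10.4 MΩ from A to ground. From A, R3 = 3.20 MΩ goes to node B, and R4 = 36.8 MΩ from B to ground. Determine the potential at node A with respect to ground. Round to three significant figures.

V_A ≈ 6.54 V

Node A sees R2 in parallel with the series input of stage 2, R3 + R4 = 40.00 MΩ.
Effective lower resistance at A: R2 ‖ 40.00 = 8.254 MΩ.
So V_A = 25.0 × 0.2616 = 6.540 V.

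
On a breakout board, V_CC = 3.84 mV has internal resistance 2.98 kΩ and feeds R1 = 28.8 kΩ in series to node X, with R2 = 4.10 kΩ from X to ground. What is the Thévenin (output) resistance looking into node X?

R_th ≈ 3.63 kΩ

R1' = 2.98 + 28.8 = 31.78 kΩ (source resistance + R1).
Zeroing V_CC shorts the top of R1' to ground, so R_th = R1' ‖ R2 = 3.631 kΩ.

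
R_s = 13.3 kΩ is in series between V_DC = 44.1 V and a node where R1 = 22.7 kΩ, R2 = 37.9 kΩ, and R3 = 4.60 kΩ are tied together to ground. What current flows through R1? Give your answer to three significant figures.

Combine the parallel branches: R_p = (1/22.7 + 1/37.9 + 1/4.60)⁻¹ = 3.474 kΩ.
Node voltage V_A = V_DC · R_p/(R_s + R_p) = 44.1 × 0.2071 = 9.134 V.
Branch current I = V_A/R1 = 9.134/22.7 = 0.4024 mA.

I ≈ 0.402 mA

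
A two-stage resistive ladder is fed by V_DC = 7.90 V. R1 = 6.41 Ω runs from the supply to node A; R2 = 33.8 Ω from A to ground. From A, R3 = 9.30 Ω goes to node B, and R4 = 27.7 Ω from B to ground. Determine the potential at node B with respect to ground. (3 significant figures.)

V_B ≈ 4.34 V

Node A sees R2 in parallel with the series input of stage 2, R3 + R4 = 37.00 Ω.
Effective lower resistance at A: R2 ‖ 37.00 = 17.66 Ω.
First divider: V_A = V_DC · 17.66/(6.41 + 17.66) = 5.797 V.
Then the unloaded second divider: V_B = V_A × R4/(R3+R4) = 5.797 × 0.7486 = 4.340 V.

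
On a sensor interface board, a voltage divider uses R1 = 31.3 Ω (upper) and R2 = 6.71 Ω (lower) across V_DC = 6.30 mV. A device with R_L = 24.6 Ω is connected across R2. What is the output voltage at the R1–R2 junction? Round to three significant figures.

First combine the lower leg with the load: R2 ‖ R_L = 5.272 Ω.
Now apply the divider: V_out = 6.30 × 0.1442 = 0.9082 mV.

V_out ≈ 0.908 mV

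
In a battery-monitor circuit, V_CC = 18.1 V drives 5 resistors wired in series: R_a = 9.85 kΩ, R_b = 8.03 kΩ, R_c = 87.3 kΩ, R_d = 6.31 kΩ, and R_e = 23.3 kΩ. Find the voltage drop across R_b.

V ≈ 1.08 V

ΣR = 9.85 + 8.03 + 87.3 + 6.31 + 23.3 = 134.8 kΩ.
Voltage divider: V = V_CC · (8.030 / 134.8) = 18.1 × 0.05957 = 1.078 V.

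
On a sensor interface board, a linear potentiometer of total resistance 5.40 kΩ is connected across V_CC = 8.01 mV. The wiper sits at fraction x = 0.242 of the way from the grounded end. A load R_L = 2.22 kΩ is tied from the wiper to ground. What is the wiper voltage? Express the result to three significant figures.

Lower segment x·R_p = 1.307 kΩ; upper segment (1−x)·R_p = 4.093 kΩ.
R_L loads the lower segment: effective lower R = 0.8226 kΩ.
Then V_out = V_CC · 0.8226/(4.093 + 0.8226) = 1.340 mV.
(Unloaded: V_out = x·V_CC = 1.94 mV.)

V_out ≈ 1.34 mV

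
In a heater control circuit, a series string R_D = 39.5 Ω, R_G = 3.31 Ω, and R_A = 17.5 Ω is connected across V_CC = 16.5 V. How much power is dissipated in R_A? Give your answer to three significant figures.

P ≈ 1.31 W

The common current is I = 16.5/60.31 = 0.2736 A.
V(R_A) = I·R = 4.788 V; P = V·I = 4.788 × 0.2736 = 1.310 W.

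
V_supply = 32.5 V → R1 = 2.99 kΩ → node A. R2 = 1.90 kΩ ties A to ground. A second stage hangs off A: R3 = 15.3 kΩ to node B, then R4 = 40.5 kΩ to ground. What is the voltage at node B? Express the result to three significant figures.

The second stage (R3 + R4 = 55.80 kΩ) loads node A in parallel with R2.
Effective lower resistance at A: R2 ‖ 55.80 = 1.837 kΩ.
V_A = 32.5 × 1.837/(2.99 + 1.837) = 12.37 V.
V_B = V_A × 0.7258 = 8.978 V.

V_B ≈ 8.98 V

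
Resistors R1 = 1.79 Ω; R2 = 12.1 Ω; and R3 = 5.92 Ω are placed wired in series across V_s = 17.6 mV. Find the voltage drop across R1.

V ≈ 1.59 mV

Series total: ΣR = 1.79 + 12.1 + 5.92 = 19.81 Ω.
By the voltage-divider rule, V = 17.6 × 1.790/19.81 = 1.590 mV.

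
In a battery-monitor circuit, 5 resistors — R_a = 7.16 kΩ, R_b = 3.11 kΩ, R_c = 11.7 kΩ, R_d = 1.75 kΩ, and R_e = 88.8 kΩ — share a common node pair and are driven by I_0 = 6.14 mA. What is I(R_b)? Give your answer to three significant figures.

ΣG = 1/7.16 + 1/3.11 + 1/11.7 + 1/1.75 + 1/88.8 = 1.129.
R_b takes the fraction G_k/ΣG = 0.3215/1.129 = 0.2847, so I = 6.14 × 0.2847 = 1.748 mA.

I ≈ 1.75 mA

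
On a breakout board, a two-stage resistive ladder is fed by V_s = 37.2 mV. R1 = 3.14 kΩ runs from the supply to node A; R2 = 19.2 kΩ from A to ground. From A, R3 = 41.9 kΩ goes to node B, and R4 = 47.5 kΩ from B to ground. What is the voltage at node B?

The second stage (R3 + R4 = 89.40 kΩ) loads node A in parallel with R2.
Effective lower resistance at A: R2 ‖ 89.40 = 15.81 kΩ.
First divider: V_A = V_s · 15.81/(3.14 + 15.81) = 31.03 mV.
V_B = V_A × 0.5313 = 16.49 mV.

V_B ≈ 16.5 mV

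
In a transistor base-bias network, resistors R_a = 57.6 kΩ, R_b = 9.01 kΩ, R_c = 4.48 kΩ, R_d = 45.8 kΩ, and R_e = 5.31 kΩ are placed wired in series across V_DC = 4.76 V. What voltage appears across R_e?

ΣR = 57.6 + 9.01 + 4.48 + 45.8 + 5.31 = 122.2 kΩ.
By the voltage-divider rule, V = 4.76 × 5.310/122.2 = 0.2068 V.

V ≈ 0.207 V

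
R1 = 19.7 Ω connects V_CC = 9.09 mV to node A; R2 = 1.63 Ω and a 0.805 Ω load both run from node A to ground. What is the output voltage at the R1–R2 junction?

V_out ≈ 0.242 mV

R2 ‖ R_L = (1.63 × 0.805)/(1.63 + 0.805) = 0.5389 Ω.
Then V_out = V_CC · R2'/(R1 + R2') = 9.09 × 0.5389/20.24 = 0.2420 mV.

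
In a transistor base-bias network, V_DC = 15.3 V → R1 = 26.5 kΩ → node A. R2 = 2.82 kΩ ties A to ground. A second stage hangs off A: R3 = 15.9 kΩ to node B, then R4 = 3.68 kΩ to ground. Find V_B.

V_B ≈ 0.245 V

The second stage (R3 + R4 = 19.58 kΩ) loads node A in parallel with R2.
R2 ‖ (R3+R4) = 2.465 kΩ.
So V_A = 15.3 × 0.08510 = 1.302 V.
V_B = V_A × 0.1879 = 0.2447 V.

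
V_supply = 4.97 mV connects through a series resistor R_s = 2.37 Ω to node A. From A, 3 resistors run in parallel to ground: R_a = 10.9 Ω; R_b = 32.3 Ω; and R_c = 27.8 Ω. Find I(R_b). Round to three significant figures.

Combine the parallel branches: R_p = (1/10.9 + 1/32.3 + 1/27.8)⁻¹ = 6.302 Ω.
Node voltage V_A = V_supply · R_p/(R_s + R_p) = 4.97 × 0.7267 = 3.612 mV.
I(R_b) = V_A / R_b = 3.612/32.3 = 0.1118 mA.

I ≈ 0.112 mA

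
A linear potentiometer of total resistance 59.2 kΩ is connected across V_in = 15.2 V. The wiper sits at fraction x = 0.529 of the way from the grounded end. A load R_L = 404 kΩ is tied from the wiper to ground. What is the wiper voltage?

Split the track: R_lower = x·R_p = 31.32 kΩ, R_upper = (1−x)·R_p = 27.88 kΩ.
(x·R_p) ‖ R_L = 29.06 kΩ.
V_out = 15.2 × 29.06/(27.88 + 29.06) = 7.758 V.
(Unloaded: V_out = x·V_in = 8.04 V.)

V_out ≈ 7.76 V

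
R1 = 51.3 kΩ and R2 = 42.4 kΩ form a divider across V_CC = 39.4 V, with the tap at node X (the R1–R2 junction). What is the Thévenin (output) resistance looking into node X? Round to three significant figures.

Zeroing V_CC shorts the top of R1 to ground, so R_th = R1 ‖ R2 = 23.21 kΩ.

R_th ≈ 23.2 kΩ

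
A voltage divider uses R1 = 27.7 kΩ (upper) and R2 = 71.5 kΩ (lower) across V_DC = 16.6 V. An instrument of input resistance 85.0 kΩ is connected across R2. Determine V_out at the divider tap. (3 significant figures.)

First combine the lower leg with the load: R2 ‖ R_L = 38.83 kΩ.
Then V_out = V_DC · R2'/(R1 + R2') = 16.6 × 38.83/66.53 = 9.689 V.

V_out ≈ 9.69 V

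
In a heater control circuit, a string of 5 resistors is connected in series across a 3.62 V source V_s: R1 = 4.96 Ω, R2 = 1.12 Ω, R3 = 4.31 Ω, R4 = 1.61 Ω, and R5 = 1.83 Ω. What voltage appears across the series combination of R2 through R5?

Total series resistance ΣR = 4.96 + 1.12 + 4.31 + 1.61 + 1.83 = 13.83 Ω.
R_{R2..R5} = 1.12 + 4.31 + 1.61 + 1.83 = 8.870 Ω.
By the voltage-divider rule, V = 3.62 × 8.870/13.83 = 2.322 V.

V ≈ 2.32 V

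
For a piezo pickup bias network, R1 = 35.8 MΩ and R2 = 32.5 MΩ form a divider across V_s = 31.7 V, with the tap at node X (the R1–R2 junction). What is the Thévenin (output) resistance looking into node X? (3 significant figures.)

R_th ≈ 17.0 MΩ

With V_s suppressed (replaced by a short), R_th = R1 ‖ R2 = (35.80 × 32.5)/(35.80 + 32.5) = 17.04 MΩ.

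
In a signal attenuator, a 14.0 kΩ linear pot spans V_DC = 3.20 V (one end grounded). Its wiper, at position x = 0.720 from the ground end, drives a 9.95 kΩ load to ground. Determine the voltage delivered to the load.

V_out ≈ 1.79 V

Lower segment x·R_p = 10.08 kΩ; upper segment (1−x)·R_p = 3.920 kΩ.
R_L loads the lower segment: effective lower R = 5.007 kΩ.
Then V_out = V_DC · 5.007/(3.920 + 5.007) = 1.795 V.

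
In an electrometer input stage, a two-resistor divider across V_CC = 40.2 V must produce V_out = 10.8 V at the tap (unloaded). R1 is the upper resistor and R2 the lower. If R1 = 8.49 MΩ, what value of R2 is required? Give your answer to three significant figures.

R2 ≈ 3.12 MΩ

The divider ratio is R2/(R1+R2) = 10.8/40.2 = 0.2687.
Rearranging, R2 = R1·k/(1−k) = 8.49 × 0.3673 = 3.119 MΩ.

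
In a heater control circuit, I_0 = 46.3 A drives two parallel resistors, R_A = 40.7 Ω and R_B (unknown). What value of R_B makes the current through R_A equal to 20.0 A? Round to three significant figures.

The fraction through R_A equals R_B/(R_A+R_B).
20.0/46.3 = R_B/(R_A + R_B) → R_B = R_A · (0.4320)/(1 − 0.4320) = 40.7 × 0.7605 = 30.95 Ω.

R_B ≈ 31.0 Ω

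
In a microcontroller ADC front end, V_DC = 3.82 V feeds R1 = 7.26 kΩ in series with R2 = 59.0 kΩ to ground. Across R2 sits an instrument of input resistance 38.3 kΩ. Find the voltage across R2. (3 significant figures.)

V_out ≈ 2.91 V

R2 ‖ R_L = (59.0 × 38.3)/(59.0 + 38.3) = 23.22 kΩ.
Now apply the divider: V_out = 3.82 × 0.7618 = 2.910 V.
(Unloaded it would be 3.40 V; the load pulls it down.)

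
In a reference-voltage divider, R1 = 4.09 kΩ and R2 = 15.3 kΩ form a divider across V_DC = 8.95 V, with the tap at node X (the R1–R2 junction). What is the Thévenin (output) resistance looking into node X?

R_th ≈ 3.23 kΩ

Zeroing V_DC shorts the top of R1 to ground, so R_th = R1 ‖ R2 = 3.227 kΩ.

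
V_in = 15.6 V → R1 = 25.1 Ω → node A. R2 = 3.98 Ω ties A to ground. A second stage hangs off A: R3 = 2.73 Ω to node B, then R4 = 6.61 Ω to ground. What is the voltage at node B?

Node A sees R2 in parallel with the series input of stage 2, R3 + R4 = 9.340 Ω.
R2 ‖ (R3+R4) = 2.791 Ω.
V_A = 15.6 × 2.791/(25.1 + 2.791) = 1.561 V.
Then the unloaded second divider: V_B = V_A × R4/(R3+R4) = 1.561 × 0.7077 = 1.105 V.

V_B ≈ 1.10 V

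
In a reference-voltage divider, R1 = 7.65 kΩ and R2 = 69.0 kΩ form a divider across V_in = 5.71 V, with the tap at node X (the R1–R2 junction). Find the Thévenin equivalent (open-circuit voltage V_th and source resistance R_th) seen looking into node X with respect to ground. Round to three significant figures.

V_th is the unloaded tap voltage: V_in · R2/(R1+R2) = 5.71 × 0.9002 = 5.140 V.
Looking into X with the source shorted: R_th = R1·R2/(R1+R2) = 7.650 × 69.0/76.65 = 6.886 kΩ.

V_th ≈ 5.14 V, R_th ≈ 6.89 kΩ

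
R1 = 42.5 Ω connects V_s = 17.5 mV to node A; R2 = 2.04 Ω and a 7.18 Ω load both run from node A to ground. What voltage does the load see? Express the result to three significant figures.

The load sits in parallel with R2, giving an effective lower resistance R2' = R2·R_L/(R2+R_L) = 1.589 Ω.
Voltage divider with the loaded lower leg: V_out = 17.5 × 1.589/(42.5 + 1.589) = 17.5 × 0.03603 = 0.6306 mV.

V_out ≈ 0.631 mV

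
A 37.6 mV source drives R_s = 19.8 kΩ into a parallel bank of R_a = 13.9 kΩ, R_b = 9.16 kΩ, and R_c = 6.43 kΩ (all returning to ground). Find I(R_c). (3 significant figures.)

Combine the parallel branches: R_p = (1/13.9 + 1/9.16 + 1/6.43)⁻¹ = 2.971 kΩ.
Node voltage V_A = V_supply · R_p/(R_s + R_p) = 37.6 × 0.1305 = 4.905 mV.
Branch current I = V_A/R_c = 4.905/6.43 = 0.7629 µA.

I ≈ 0.763 µA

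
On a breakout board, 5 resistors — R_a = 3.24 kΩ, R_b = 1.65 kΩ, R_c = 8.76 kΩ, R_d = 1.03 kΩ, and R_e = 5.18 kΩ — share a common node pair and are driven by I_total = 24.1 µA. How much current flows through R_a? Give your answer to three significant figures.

I ≈ 3.39 µA

ΣG = 1/3.24 + 1/1.65 + 1/8.76 + 1/1.03 + 1/5.18 = 2.193.
Current divider: I(R_a) = I_total · G_k/ΣG = 24.1 × (0.3086/2.193) = 24.1 × 0.1408 = 3.392 µA.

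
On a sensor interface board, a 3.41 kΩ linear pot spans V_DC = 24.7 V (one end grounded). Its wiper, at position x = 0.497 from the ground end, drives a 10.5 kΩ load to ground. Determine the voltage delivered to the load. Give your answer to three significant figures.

Split the track: R_lower = x·R_p = 1.695 kΩ, R_upper = (1−x)·R_p = 1.715 kΩ.
Lower segment in parallel with the load: 1.695 ‖ 10.5 = 1.459 kΩ.
Loaded-divider output: V_out = 24.7 × 0.4597 = 11.35 V.
(Unloaded: V_out = x·V_DC = 12.3 V.)

V_out ≈ 11.4 V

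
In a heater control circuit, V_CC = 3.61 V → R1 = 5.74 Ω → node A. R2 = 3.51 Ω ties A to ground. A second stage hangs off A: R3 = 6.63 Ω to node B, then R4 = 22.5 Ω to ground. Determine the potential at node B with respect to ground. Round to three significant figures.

The second stage (R3 + R4 = 29.13 Ω) loads node A in parallel with R2.
Effective lower resistance at A: R2 ‖ 29.13 = 3.133 Ω.
First divider: V_A = V_CC · 3.133/(5.74 + 3.133) = 1.275 V.
Stage 2 is unloaded, so V_B = V_A · R4/(R3+R4) = 1.275 × 22.5/29.13 = 0.9845 V.

V_B ≈ 0.984 V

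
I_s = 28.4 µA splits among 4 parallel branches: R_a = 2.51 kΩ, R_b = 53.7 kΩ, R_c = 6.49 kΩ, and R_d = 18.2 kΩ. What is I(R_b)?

I ≈ 0.845 µA

ΣG = 1/2.51 + 1/53.7 + 1/6.49 + 1/18.2 = 0.6261.
R_b takes the fraction G_k/ΣG = 0.01862/0.6261 = 0.02974, so I = 28.4 × 0.02974 = 0.8448 µA.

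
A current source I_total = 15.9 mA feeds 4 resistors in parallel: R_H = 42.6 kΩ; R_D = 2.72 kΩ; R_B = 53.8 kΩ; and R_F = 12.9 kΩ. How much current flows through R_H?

I ≈ 0.766 mA

ΣG = 1/42.6 + 1/2.72 + 1/53.8 + 1/12.9 = 0.4872.
Current divider: I(R_H) = I_total · G_k/ΣG = 15.9 × (0.02347/0.4872) = 15.9 × 0.04818 = 0.7660 mA.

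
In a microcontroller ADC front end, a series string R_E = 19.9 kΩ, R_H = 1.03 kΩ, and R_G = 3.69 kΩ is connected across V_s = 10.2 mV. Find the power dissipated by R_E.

Series current I = V_s/ΣR = 10.2/24.62 = 0.4143 µA.
P(R_E) = I²·R_E = (0.4143)² × 19.9 = 3.416 nW.

P ≈ 3.42 nW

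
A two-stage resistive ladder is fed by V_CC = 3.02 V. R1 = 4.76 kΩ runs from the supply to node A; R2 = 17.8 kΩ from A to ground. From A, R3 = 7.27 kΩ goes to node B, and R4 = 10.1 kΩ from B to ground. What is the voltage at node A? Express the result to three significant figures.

Node A sees R2 in parallel with the series input of stage 2, R3 + R4 = 17.37 kΩ.
Effective lower resistance at A: R2 ‖ 17.37 = 8.791 kΩ.
V_A = 3.02 × 8.791/(4.76 + 8.791) = 1.959 V.

V_A ≈ 1.96 V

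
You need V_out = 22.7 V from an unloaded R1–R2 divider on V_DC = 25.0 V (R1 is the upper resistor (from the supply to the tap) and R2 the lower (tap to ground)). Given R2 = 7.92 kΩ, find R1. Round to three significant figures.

Required fraction k = V_out/V_DC = 0.9080.
Rearranging, R1 = R2·(1−k)/k = 7.92 × 0.1013 = 0.8025 kΩ.

R1 ≈ 0.802 kΩ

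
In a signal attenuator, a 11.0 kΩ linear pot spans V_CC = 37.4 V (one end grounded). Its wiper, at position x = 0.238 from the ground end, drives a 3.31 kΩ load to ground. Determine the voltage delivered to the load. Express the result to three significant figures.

V_out ≈ 5.55 V

Split the track: R_lower = x·R_p = 2.618 kΩ, R_upper = (1−x)·R_p = 8.382 kΩ.
Lower segment in parallel with the load: 2.618 ‖ 3.31 = 1.462 kΩ.
Loaded-divider output: V_out = 37.4 × 0.1485 = 5.554 V.
(Unloaded: V_out = x·V_CC = 8.90 V.)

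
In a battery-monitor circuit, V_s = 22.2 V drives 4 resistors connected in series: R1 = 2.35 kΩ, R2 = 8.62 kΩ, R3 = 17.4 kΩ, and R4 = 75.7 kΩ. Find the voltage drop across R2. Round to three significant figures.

V ≈ 1.84 V

Total series resistance ΣR = 2.35 + 8.62 + 17.4 + 75.7 = 104.1 kΩ.
V = V_s · R/ΣR = 22.2 × 0.08283 = 1.839 V.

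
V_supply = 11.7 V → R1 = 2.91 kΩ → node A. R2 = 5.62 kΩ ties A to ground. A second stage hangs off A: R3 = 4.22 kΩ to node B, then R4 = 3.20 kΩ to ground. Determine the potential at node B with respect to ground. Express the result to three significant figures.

Looking into the second stage from A: R3 + R4 = 7.420 kΩ appears in parallel with R2.
R2 ‖ (R3+R4) = 3.198 kΩ.
First divider: V_A = V_supply · 3.198/(2.91 + 3.198) = 6.126 V.
Then the unloaded second divider: V_B = V_A × R4/(R3+R4) = 6.126 × 0.4313 = 2.642 V.

V_B ≈ 2.64 V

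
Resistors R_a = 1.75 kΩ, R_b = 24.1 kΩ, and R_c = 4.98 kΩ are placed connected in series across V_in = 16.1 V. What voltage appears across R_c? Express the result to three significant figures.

Total series resistance ΣR = 1.75 + 24.1 + 4.98 = 30.83 kΩ.
Voltage divider: V = V_in · (4.980 / 30.83) = 16.1 × 0.1615 = 2.601 V.

V ≈ 2.60 V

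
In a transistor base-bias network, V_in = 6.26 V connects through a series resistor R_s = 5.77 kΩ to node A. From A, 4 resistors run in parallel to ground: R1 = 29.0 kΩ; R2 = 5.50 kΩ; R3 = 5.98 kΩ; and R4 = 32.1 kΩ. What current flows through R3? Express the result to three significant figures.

I ≈ 0.309 mA

Parallel bank: R_p = 1/(1/29.0 + 1/5.50 + 1/5.98 + 1/32.1) = 2.412 kΩ.
V_A = 6.26 × 2.412/8.182 = 1.845 V.
I(R3) = V_A / R3 = 1.845/5.98 = 0.3086 mA.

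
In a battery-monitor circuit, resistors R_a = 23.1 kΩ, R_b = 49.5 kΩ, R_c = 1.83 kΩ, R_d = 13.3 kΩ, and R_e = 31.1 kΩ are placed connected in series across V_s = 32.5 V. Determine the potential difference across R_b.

V ≈ 13.5 V

Series total: ΣR = 23.1 + 49.5 + 1.83 + 13.3 + 31.1 = 118.8 kΩ.
V = V_s · R/ΣR = 32.5 × 0.4166 = 13.54 V.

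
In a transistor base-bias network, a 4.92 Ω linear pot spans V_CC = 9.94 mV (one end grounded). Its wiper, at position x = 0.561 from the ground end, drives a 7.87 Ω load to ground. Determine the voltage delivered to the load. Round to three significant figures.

Split the track: R_lower = x·R_p = 2.760 Ω, R_upper = (1−x)·R_p = 2.160 Ω.
(x·R_p) ‖ R_L = 2.043 Ω.
V_out = 9.94 × 2.043/(2.160 + 2.043) = 4.832 mV.

V_out ≈ 4.83 mV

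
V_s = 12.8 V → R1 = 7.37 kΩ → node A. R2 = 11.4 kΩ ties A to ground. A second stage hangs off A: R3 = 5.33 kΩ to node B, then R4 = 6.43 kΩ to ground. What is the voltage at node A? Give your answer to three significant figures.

V_A ≈ 5.63 V

The second stage (R3 + R4 = 11.76 kΩ) loads node A in parallel with R2.
Effective lower resistance at A: R2 ‖ 11.76 = 5.789 kΩ.
V_A = 12.8 × 5.789/(7.37 + 5.789) = 5.631 V.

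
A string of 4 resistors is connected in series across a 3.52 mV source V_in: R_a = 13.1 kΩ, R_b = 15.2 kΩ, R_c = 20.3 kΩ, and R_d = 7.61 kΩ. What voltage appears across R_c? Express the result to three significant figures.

ΣR = 13.1 + 15.2 + 20.3 + 7.61 = 56.21 kΩ.
By the voltage-divider rule, V = 3.52 × 20.30/56.21 = 1.271 mV.

V ≈ 1.27 mV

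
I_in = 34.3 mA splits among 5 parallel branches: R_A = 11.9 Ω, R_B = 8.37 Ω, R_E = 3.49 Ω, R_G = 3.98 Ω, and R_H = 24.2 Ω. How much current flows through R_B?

I ≈ 5.24 mA

ΣG = 1/11.9 + 1/8.37 + 1/3.49 + 1/3.98 + 1/24.2 = 0.7826.
R_B takes the fraction G_k/ΣG = 0.1195/0.7826 = 0.1527, so I = 34.3 × 0.1527 = 5.236 mA.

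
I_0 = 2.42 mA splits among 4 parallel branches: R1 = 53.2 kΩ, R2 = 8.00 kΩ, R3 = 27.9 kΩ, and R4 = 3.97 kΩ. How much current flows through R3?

ΣG = 1/53.2 + 1/8.00 + 1/27.9 + 1/3.97 = 0.4315.
By the current-divider rule, I = I_0 · G_k/ΣG = 2.42 × 0.08306 = 0.2010 mA.

I ≈ 0.201 mA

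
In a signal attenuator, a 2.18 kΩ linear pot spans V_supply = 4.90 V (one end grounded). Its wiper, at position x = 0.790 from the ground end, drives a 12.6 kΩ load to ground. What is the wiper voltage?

Lower segment x·R_p = 1.722 kΩ; upper segment (1−x)·R_p = 0.4578 kΩ.
Lower segment in parallel with the load: 1.722 ‖ 12.6 = 1.515 kΩ.
V_out = 4.90 × 1.515/(0.4578 + 1.515) = 3.763 V.
(Unloaded: V_out = x·V_supply = 3.87 V.)

V_out ≈ 3.76 V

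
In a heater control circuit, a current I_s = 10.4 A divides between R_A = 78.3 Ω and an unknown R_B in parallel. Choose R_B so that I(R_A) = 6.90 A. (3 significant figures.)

In a two-way split, I_A/I_s = R_B/(R_A + R_B).
6.90/10.4 = R_B/(R_A + R_B) → R_B = R_A · (0.6635)/(1 − 0.6635) = 78.3 × 1.971 = 154.4 Ω.

R_B ≈ 154 Ω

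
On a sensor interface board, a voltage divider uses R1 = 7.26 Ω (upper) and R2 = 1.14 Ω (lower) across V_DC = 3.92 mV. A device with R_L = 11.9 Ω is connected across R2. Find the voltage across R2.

The load sits in parallel with R2, giving an effective lower resistance R2' = R2·R_L/(R2+R_L) = 1.040 Ω.
Voltage divider with the loaded lower leg: V_out = 3.92 × 1.040/(7.26 + 1.040) = 3.92 × 0.1253 = 0.4913 mV.
(Unloaded it would be 0.532 mV; the load pulls it down.)

V_out ≈ 0.491 mV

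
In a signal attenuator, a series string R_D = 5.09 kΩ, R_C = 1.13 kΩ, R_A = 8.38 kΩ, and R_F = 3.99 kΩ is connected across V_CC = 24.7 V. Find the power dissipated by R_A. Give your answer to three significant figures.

P ≈ 14.8 mW

ΣR = 18.59 kΩ → I = 24.7/18.59 = 1.329 mA.
V(R_A) = I·R = 11.13 V; P = V·I = 11.13 × 1.329 = 14.79 mW.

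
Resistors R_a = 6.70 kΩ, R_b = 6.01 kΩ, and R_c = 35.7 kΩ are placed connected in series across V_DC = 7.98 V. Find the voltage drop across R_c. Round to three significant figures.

ΣR = 6.70 + 6.01 + 35.7 = 48.41 kΩ.
V = V_DC · R/ΣR = 7.98 × 0.7375 = 5.885 V.

V ≈ 5.88 V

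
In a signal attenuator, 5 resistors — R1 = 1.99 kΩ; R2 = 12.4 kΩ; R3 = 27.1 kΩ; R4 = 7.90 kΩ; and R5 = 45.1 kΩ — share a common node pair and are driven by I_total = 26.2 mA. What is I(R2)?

I ≈ 2.75 mA

Total conductance ΣG = 1/1.99 + 1/12.4 + 1/27.1 + 1/7.90 + 1/45.1 = 0.7688 (units of 1/kΩ).
R2 takes the fraction G_k/ΣG = 0.08065/0.7688 = 0.1049, so I = 26.2 × 0.1049 = 2.748 mA.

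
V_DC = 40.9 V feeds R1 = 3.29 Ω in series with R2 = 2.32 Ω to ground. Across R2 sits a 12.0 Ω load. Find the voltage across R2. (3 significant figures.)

The load sits in parallel with R2, giving an effective lower resistance R2' = R2·R_L/(R2+R_L) = 1.944 Ω.
Then V_out = V_DC · R2'/(R1 + R2') = 40.9 × 1.944/5.234 = 15.19 V.

V_out ≈ 15.2 V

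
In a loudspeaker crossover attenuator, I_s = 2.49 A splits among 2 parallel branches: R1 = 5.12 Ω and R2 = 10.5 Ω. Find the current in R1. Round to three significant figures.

I ≈ 1.67 A

With just two branches, the current splits inversely with resistance.
So I = 2.49 × 10.5/15.62 = 1.674 A.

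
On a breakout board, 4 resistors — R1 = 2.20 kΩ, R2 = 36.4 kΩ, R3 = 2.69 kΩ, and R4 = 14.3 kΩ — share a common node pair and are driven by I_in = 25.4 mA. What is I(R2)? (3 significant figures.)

Conductances: ΣG = 1/2.20 + 1/36.4 + 1/2.69 + 1/14.3 = 0.9237 (1/kΩ).
R2 takes the fraction G_k/ΣG = 0.02747/0.9237 = 0.02974, so I = 25.4 × 0.02974 = 0.7554 mA.

I ≈ 0.755 mA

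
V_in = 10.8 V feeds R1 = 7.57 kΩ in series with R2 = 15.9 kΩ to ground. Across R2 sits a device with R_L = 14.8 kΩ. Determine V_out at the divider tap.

V_out ≈ 5.43 V

The load sits in parallel with R2, giving an effective lower resistance R2' = R2·R_L/(R2+R_L) = 7.665 kΩ.
Then V_out = V_in · R2'/(R1 + R2') = 10.8 × 7.665/15.24 = 5.434 V.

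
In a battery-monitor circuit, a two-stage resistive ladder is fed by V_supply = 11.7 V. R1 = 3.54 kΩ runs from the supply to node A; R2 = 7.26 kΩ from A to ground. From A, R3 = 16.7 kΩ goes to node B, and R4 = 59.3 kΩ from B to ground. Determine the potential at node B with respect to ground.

The second stage (R3 + R4 = 76.00 kΩ) loads node A in parallel with R2.
Effective lower resistance at A: R2 ‖ 76.00 = 6.627 kΩ.
V_A = 11.7 × 6.627/(3.54 + 6.627) = 7.626 V.
Then the unloaded second divider: V_B = V_A × R4/(R3+R4) = 7.626 × 0.7803 = 5.950 V.

V_B ≈ 5.95 V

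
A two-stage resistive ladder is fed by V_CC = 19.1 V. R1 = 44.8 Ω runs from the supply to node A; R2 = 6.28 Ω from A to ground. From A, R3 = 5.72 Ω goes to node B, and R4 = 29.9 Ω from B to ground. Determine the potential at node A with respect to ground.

Node A sees R2 in parallel with the series input of stage 2, R3 + R4 = 35.62 Ω.
Effective lower resistance at A: R2 ‖ 35.62 = 5.339 Ω.
First divider: V_A = V_CC · 5.339/(44.8 + 5.339) = 2.034 V.

V_A ≈ 2.03 V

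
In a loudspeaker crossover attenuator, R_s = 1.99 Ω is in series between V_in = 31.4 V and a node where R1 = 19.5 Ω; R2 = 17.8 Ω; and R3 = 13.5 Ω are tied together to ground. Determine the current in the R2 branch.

Equivalent of the parallel group: R_p = 5.509 Ω.
V_A by voltage divider: V_A = 31.4 × 5.509/(1.99 + 5.509) = 23.07 V.
Branch current I = V_A/R2 = 23.07/17.8 = 1.296 A.
(Check via current divider: I_total = 4.187 A; share G_k/ΣG = 0.3095 → same result.)

I ≈ 1.30 A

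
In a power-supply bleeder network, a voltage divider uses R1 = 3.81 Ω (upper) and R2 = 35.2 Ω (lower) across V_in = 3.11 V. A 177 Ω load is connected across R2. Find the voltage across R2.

First combine the lower leg with the load: R2 ‖ R_L = 29.36 Ω.
Now apply the divider: V_out = 3.11 × 0.8851 = 2.753 V.

V_out ≈ 2.75 V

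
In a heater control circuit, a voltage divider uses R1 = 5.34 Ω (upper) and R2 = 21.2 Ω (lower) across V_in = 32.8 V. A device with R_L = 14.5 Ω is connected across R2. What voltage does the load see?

V_out ≈ 20.2 V

First combine the lower leg with the load: R2 ‖ R_L = 8.611 Ω.
Then V_out = V_in · R2'/(R1 + R2') = 32.8 × 8.611/13.95 = 20.24 V.
(Unloaded it would be 26.2 V; the load pulls it down.)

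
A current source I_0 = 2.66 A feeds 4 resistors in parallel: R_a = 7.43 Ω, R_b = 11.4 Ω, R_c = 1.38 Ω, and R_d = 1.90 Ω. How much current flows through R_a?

ΣG = 1/7.43 + 1/11.4 + 1/1.38 + 1/1.90 = 1.473.
Current divider: I(R_a) = I_0 · G_k/ΣG = 2.66 × (0.1346/1.473) = 2.66 × 0.09135 = 0.2430 A.

I ≈ 0.243 A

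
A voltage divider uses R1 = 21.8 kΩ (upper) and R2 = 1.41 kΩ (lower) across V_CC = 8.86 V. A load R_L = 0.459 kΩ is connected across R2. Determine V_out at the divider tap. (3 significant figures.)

R2 ‖ R_L = (1.41 × 0.459)/(1.41 + 0.459) = 0.3463 kΩ.
Voltage divider with the loaded lower leg: V_out = 8.86 × 0.3463/(21.8 + 0.3463) = 8.86 × 0.01564 = 0.1385 V.
(Unloaded it would be 0.538 V; the load pulls it down.)

V_out ≈ 0.139 V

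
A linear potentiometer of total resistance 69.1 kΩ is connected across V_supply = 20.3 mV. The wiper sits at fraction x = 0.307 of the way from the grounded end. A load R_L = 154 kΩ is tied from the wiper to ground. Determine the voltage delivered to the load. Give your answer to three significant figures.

Split the track: R_lower = x·R_p = 21.21 kΩ, R_upper = (1−x)·R_p = 47.89 kΩ.
Lower segment in parallel with the load: 21.21 ‖ 154 = 18.65 kΩ.
V_out = 20.3 × 18.65/(47.89 + 18.65) = 5.689 mV.
(Unloaded: V_out = x·V_supply = 6.23 mV.)

V_out ≈ 5.69 mV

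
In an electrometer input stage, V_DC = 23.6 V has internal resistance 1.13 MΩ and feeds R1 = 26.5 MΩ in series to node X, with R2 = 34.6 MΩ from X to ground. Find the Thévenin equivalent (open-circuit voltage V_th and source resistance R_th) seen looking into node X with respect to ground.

R1' = 1.13 + 26.5 = 27.63 MΩ (source resistance + R1).
Open-circuit (no load on X): V_th = V_DC · R2/(R1' + R2) = 23.6 × 34.6/(27.63 + 34.6) = 13.12 V.
Looking into X with the source shorted: R_th = R1'·R2/(R1'+R2) = 27.63 × 34.6/62.23 = 15.36 MΩ.

V_th ≈ 13.1 V, R_th ≈ 15.4 MΩ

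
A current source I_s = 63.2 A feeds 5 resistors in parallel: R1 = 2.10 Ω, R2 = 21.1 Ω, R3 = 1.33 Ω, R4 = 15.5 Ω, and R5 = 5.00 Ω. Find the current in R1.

Total conductance ΣG = 1/2.10 + 1/21.1 + 1/1.33 + 1/15.5 + 1/5.00 = 1.540 (units of 1/Ω).
R1 takes the fraction G_k/ΣG = 0.4762/1.540 = 0.3092, so I = 63.2 × 0.3092 = 19.54 A.

I ≈ 19.5 A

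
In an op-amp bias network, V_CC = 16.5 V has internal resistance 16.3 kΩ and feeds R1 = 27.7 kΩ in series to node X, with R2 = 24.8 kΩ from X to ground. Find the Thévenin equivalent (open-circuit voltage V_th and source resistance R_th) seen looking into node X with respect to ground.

R1' = 16.3 + 27.7 = 44.00 kΩ (source resistance + R1).
Open-circuit (no load on X): V_th = V_CC · R2/(R1' + R2) = 16.5 × 24.8/(44.00 + 24.8) = 5.948 V.
With V_CC suppressed (replaced by a short), R_th = R1' ‖ R2 = (44.00 × 24.8)/(44.00 + 24.8) = 15.86 kΩ.

V_th ≈ 5.95 V, R_th ≈ 15.9 kΩ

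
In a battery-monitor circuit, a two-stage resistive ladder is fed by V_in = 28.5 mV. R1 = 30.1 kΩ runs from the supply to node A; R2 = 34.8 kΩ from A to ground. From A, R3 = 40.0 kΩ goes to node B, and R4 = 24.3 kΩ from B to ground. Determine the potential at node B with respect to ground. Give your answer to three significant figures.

The second stage (R3 + R4 = 64.30 kΩ) loads node A in parallel with R2.
Effective lower resistance at A: R2 ‖ 64.30 = 22.58 kΩ.
So V_A = 28.5 × 0.4286 = 12.22 mV.
Stage 2 is unloaded, so V_B = V_A · R4/(R3+R4) = 12.22 × 24.3/64.30 = 4.617 mV.

V_B ≈ 4.62 mV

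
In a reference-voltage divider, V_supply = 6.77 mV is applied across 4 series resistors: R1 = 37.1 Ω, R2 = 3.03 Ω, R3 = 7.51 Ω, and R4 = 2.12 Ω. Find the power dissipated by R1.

ΣR = 49.76 Ω → I = 6.77/49.76 = 0.1361 mA.
P = I²R = 0.01851 × 37.1 = 0.6867 µW.

P ≈ 0.687 µW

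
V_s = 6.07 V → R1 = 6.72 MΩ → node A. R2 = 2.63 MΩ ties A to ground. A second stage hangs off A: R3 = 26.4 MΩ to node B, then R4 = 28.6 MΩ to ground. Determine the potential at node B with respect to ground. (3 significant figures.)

Looking into the second stage from A: R3 + R4 = 55.00 MΩ appears in parallel with R2.
R2 ‖ (R3+R4) = 2.510 MΩ.
First divider: V_A = V_s · 2.510/(6.72 + 2.510) = 1.651 V.
V_B = V_A × 0.5200 = 0.8583 V.

V_B ≈ 0.858 V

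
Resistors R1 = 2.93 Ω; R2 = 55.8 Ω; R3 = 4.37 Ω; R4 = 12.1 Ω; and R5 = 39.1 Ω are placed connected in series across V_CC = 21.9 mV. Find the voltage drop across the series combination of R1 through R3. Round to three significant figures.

V ≈ 12.1 mV

Series total: ΣR = 2.93 + 55.8 + 4.37 + 12.1 + 39.1 = 114.3 Ω.
R_{R1..R3} = 2.93 + 55.8 + 4.37 = 63.10 Ω.
By the voltage-divider rule, V = 21.9 × 63.10/114.3 = 12.09 mV.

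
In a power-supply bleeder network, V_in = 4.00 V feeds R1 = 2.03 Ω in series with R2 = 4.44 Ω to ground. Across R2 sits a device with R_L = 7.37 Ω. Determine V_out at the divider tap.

R2 ‖ R_L = (4.44 × 7.37)/(4.44 + 7.37) = 2.771 Ω.
Voltage divider with the loaded lower leg: V_out = 4.00 × 2.771/(2.03 + 2.771) = 4.00 × 0.5772 = 2.309 V.

V_out ≈ 2.31 V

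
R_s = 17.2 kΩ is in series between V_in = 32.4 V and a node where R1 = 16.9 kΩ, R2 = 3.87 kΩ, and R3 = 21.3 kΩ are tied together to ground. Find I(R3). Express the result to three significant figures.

I ≈ 0.209 mA

Equivalent of the parallel group: R_p = 2.743 kΩ.
V_A = 32.4 × 2.743/19.94 = 4.457 V.
Branch current I = V_A/R3 = 4.457/21.3 = 0.2092 mA.
(Equivalently: I_total = 1.625 mA, then current-divider fraction G_k/ΣG = 0.1288.)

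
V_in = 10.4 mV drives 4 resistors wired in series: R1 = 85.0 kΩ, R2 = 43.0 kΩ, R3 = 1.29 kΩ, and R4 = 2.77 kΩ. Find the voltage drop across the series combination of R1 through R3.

V ≈ 10.2 mV

Series total: ΣR = 85.0 + 43.0 + 1.29 + 2.77 = 132.1 kΩ.
R_{R1..R3} = 85.0 + 43.0 + 1.29 = 129.3 kΩ.
V = V_in · R/ΣR = 10.4 × 0.9790 = 10.18 mV.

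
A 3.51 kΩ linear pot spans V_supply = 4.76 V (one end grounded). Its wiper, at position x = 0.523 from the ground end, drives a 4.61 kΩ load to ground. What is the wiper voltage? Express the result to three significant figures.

The pot divides into 1.674 kΩ above the wiper and 1.836 kΩ below.
(x·R_p) ‖ R_L = 1.313 kΩ.
Then V_out = V_supply · 1.313/(1.674 + 1.313) = 2.092 V.
(Unloaded: V_out = x·V_supply = 2.49 V.)

V_out ≈ 2.09 V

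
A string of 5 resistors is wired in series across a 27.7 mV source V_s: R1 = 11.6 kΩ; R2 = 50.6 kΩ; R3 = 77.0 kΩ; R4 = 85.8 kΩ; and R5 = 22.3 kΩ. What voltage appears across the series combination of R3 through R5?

Series total: ΣR = 11.6 + 50.6 + 77.0 + 85.8 + 22.3 = 247.3 kΩ.
R_{R3..R5} = 77.0 + 85.8 + 22.3 = 185.1 kΩ.
By the voltage-divider rule, V = 27.7 × 185.1/247.3 = 20.73 mV.

V ≈ 20.7 mV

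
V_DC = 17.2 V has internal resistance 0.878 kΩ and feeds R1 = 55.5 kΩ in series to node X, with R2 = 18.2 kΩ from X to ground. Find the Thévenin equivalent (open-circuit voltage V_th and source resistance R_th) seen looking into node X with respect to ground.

V_th ≈ 4.20 V, R_th ≈ 13.8 kΩ

R1' = 0.878 + 55.5 = 56.38 kΩ (source resistance + R1).
V_th is the unloaded tap voltage: V_DC · R2/(R1'+R2) = 17.2 × 0.2440 = 4.197 V.
Looking into X with the source shorted: R_th = R1'·R2/(R1'+R2) = 56.38 × 18.2/74.58 = 13.76 kΩ.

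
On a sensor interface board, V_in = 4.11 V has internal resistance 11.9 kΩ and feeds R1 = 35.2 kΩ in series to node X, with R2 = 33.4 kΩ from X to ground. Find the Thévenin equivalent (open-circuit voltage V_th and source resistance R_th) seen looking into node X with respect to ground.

R1' = 11.9 + 35.2 = 47.10 kΩ (source resistance + R1).
V_th is the unloaded tap voltage: V_in · R2/(R1'+R2) = 4.11 × 0.4149 = 1.705 V.
Zeroing V_in shorts the top of R1' to ground, so R_th = R1' ‖ R2 = 19.54 kΩ.

V_th ≈ 1.71 V, R_th ≈ 19.5 kΩ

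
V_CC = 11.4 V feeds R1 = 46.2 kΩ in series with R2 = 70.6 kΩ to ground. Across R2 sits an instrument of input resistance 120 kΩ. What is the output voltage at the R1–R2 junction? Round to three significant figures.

V_out ≈ 5.59 V

R2 ‖ R_L = (70.6 × 120)/(70.6 + 120) = 44.45 kΩ.
Voltage divider with the loaded lower leg: V_out = 11.4 × 44.45/(46.2 + 44.45) = 11.4 × 0.4903 = 5.590 V.
(Unloaded it would be 6.89 V; the load pulls it down.)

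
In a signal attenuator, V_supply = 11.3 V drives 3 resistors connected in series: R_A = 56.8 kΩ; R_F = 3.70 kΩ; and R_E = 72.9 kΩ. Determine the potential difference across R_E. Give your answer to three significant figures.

V ≈ 6.18 V

Total series resistance ΣR = 56.8 + 3.70 + 72.9 = 133.4 kΩ.
V = V_supply · R/ΣR = 11.3 × 0.5465 = 6.175 V.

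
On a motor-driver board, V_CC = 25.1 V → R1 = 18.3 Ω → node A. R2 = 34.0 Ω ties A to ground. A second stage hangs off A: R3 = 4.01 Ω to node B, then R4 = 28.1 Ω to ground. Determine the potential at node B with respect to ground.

V_B ≈ 10.4 V

Looking into the second stage from A: R3 + R4 = 32.11 Ω appears in parallel with R2.
R2 ‖ (R3+R4) = 16.51 Ω.
So V_A = 25.1 × 0.4743 = 11.91 V.
V_B = V_A × 0.8751 = 10.42 V.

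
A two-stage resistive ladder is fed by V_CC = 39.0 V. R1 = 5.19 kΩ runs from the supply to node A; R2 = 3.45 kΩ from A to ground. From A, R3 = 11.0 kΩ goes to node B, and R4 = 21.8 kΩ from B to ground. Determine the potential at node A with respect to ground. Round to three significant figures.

The second stage (R3 + R4 = 32.80 kΩ) loads node A in parallel with R2.
Effective lower resistance at A: R2 ‖ 32.80 = 3.122 kΩ.
First divider: V_A = V_CC · 3.122/(5.19 + 3.122) = 14.65 V.

V_A ≈ 14.6 V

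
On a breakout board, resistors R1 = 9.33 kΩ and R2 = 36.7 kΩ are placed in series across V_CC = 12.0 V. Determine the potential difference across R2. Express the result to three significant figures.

Total series resistance ΣR = 9.33 + 36.7 = 46.03 kΩ.
By the voltage-divider rule, V = 12.0 × 36.70/46.03 = 9.568 V.

V ≈ 9.57 V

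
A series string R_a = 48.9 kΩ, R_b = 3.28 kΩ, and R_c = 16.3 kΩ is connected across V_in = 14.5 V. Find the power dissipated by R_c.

P ≈ 0.731 mW

Series current I = V_in/ΣR = 14.5/68.48 = 0.2117 mA.
P = I²R = 0.04483 × 16.3 = 0.7308 mW.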